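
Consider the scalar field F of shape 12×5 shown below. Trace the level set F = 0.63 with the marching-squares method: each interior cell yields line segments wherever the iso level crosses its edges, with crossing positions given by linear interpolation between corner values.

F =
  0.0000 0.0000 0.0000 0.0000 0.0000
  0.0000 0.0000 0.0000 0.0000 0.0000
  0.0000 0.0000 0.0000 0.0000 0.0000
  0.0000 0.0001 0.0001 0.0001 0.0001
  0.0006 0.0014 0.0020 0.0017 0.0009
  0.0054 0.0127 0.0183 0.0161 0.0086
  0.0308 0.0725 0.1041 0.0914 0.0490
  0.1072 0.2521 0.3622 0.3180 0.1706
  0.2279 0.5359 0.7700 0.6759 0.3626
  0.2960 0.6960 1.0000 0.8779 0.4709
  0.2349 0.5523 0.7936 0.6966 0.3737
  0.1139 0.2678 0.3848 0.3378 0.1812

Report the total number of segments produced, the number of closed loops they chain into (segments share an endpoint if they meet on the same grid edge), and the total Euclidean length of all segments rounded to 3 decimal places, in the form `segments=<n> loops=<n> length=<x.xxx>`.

segments=12 loops=1 length=8.448

cell (7,1): code 0100 → (7.657,2.000)–(8.000,1.402)
cell (7,2): code 1100 → (7.872,3.000)–(7.657,2.000)
cell (7,3): code 1000 → (8.000,3.147)–(7.872,3.000)
cell (8,0): code 0100 → (8.588,1.000)–(9.000,0.835)
cell (8,1): code 1110 → (8.000,1.402)–(8.588,1.000)
cell (8,3): code 1001 → (9.000,3.609)–(8.000,3.147)
cell (9,0): code 0010 → (9.000,0.835)–(9.459,1.000)
cell (9,1): code 0111 → (9.459,1.000)–(10.000,1.322)
cell (9,3): code 1001 → (10.000,3.206)–(9.000,3.609)
cell (10,1): code 0010 → (10.000,1.322)–(10.400,2.000)
cell (10,2): code 0011 → (10.400,2.000)–(10.186,3.000)
cell (10,3): code 0001 → (10.186,3.000)–(10.000,3.206)
total: 12 segments, chained into 1 closed loop(s), length Σ = 8.448036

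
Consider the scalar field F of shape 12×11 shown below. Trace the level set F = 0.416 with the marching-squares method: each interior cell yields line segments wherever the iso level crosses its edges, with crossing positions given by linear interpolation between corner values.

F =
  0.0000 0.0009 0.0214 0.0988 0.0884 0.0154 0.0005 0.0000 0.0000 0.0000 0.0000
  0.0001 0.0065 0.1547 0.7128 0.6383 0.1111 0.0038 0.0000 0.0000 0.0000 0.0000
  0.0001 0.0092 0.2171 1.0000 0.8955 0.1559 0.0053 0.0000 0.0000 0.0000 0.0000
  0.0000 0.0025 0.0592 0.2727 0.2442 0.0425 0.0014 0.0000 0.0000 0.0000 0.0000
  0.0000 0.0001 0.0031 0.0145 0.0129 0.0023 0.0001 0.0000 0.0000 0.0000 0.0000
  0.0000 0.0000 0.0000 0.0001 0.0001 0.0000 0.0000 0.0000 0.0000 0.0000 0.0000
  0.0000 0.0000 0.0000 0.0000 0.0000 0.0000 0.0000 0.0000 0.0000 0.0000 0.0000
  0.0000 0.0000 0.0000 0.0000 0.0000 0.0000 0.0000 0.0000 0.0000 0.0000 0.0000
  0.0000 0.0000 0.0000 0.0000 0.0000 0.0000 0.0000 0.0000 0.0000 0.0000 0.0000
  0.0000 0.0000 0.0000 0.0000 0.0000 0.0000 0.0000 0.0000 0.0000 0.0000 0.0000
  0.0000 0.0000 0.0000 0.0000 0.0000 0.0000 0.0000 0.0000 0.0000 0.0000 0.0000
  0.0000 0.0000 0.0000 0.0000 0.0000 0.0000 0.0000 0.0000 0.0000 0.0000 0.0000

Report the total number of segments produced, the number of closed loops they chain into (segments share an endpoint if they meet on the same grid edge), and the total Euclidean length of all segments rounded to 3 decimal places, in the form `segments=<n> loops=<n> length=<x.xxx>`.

cell (0,2): code 0100 → (0.517,3.000)–(1.000,2.468)
cell (0,3): code 1100 → (0.596,4.000)–(0.517,3.000)
cell (0,4): code 1000 → (1.000,4.422)–(0.596,4.000)
cell (1,2): code 0110 → (1.000,2.468)–(2.000,2.254)
cell (1,4): code 1001 → (2.000,4.648)–(1.000,4.422)
cell (2,2): code 0010 → (2.000,2.254)–(2.803,3.000)
cell (2,3): code 0011 → (2.803,3.000)–(2.736,4.000)
cell (2,4): code 0001 → (2.736,4.000)–(2.000,4.648)
total: 8 segments, chained into 1 closed loop(s), length Σ = 7.433175

segments=8 loops=1 length=7.433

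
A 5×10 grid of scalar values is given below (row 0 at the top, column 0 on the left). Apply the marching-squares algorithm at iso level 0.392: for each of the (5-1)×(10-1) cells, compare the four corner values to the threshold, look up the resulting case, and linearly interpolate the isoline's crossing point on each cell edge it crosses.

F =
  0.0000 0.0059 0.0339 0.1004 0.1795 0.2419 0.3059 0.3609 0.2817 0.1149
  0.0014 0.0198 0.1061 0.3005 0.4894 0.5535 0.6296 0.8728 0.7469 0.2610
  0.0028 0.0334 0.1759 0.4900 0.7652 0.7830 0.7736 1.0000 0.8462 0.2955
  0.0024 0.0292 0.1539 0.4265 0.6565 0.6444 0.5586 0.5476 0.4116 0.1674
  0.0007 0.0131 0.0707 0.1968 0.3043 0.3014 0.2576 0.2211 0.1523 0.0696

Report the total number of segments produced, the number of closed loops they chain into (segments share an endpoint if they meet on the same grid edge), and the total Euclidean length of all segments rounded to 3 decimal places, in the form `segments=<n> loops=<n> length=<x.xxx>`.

cell (0,3): code 0100 → (0.686,4.000)–(1.000,3.484)
cell (0,4): code 1100 → (0.482,5.000)–(0.686,4.000)
cell (0,5): code 1100 → (0.266,6.000)–(0.482,5.000)
cell (0,6): code 1100 → (0.061,7.000)–(0.266,6.000)
cell (0,7): code 1100 → (0.237,8.000)–(0.061,7.000)
cell (0,8): code 1000 → (1.000,8.730)–(0.237,8.000)
cell (1,2): code 0100 → (1.483,3.000)–(2.000,2.688)
cell (1,3): code 1110 → (1.000,3.484)–(1.483,3.000)
cell (1,8): code 1001 → (2.000,8.825)–(1.000,8.730)
cell (2,2): code 0110 → (2.000,2.688)–(3.000,2.873)
cell (2,8): code 1001 → (3.000,8.080)–(2.000,8.825)
cell (3,2): code 0010 → (3.000,2.873)–(3.150,3.000)
cell (3,3): code 0011 → (3.150,3.000)–(3.751,4.000)
cell (3,4): code 0011 → (3.751,4.000)–(3.736,5.000)
cell (3,5): code 0011 → (3.736,5.000)–(3.553,6.000)
cell (3,6): code 0011 → (3.553,6.000)–(3.477,7.000)
cell (3,7): code 0011 → (3.477,7.000)–(3.076,8.000)
cell (3,8): code 0001 → (3.076,8.000)–(3.000,8.080)
total: 18 segments, chained into 1 closed loop(s), length Σ = 15.866238

segments=18 loops=1 length=15.866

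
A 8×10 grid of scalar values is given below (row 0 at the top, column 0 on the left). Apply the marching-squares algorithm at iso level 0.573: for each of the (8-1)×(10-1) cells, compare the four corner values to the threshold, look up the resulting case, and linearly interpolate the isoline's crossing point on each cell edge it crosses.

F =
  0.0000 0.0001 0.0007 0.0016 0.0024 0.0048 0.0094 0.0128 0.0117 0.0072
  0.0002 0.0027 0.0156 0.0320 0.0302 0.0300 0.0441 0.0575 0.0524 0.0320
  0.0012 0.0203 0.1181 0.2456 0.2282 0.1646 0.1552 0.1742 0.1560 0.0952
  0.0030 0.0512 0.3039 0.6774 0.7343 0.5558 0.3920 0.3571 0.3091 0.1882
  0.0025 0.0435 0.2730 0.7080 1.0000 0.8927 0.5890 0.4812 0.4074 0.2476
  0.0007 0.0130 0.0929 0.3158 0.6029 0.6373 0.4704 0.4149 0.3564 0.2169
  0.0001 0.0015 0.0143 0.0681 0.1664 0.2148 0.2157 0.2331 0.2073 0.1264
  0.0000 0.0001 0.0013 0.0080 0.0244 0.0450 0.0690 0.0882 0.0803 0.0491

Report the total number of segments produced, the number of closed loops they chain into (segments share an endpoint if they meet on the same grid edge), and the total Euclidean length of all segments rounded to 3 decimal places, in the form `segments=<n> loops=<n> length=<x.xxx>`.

segments=14 loops=1 length=9.311

cell (2,2): code 0100 → (2.758,3.000)–(3.000,2.720)
cell (2,3): code 1100 → (2.681,4.000)–(2.758,3.000)
cell (2,4): code 1000 → (3.000,4.904)–(2.681,4.000)
cell (3,2): code 0110 → (3.000,2.720)–(4.000,2.690)
cell (3,4): code 1101 → (3.051,5.000)–(3.000,4.904)
cell (3,5): code 1100 → (3.919,6.000)–(3.051,5.000)
cell (3,6): code 1000 → (4.000,6.148)–(3.919,6.000)
cell (4,2): code 0010 → (4.000,2.690)–(4.344,3.000)
cell (4,3): code 0111 → (4.344,3.000)–(5.000,3.896)
cell (4,5): code 1011 → (5.000,5.385)–(4.135,6.000)
cell (4,6): code 0001 → (4.135,6.000)–(4.000,6.148)
cell (5,3): code 0010 → (5.000,3.896)–(5.068,4.000)
cell (5,4): code 0011 → (5.068,4.000)–(5.152,5.000)
cell (5,5): code 0001 → (5.152,5.000)–(5.000,5.385)
total: 14 segments, chained into 1 closed loop(s), length Σ = 9.311349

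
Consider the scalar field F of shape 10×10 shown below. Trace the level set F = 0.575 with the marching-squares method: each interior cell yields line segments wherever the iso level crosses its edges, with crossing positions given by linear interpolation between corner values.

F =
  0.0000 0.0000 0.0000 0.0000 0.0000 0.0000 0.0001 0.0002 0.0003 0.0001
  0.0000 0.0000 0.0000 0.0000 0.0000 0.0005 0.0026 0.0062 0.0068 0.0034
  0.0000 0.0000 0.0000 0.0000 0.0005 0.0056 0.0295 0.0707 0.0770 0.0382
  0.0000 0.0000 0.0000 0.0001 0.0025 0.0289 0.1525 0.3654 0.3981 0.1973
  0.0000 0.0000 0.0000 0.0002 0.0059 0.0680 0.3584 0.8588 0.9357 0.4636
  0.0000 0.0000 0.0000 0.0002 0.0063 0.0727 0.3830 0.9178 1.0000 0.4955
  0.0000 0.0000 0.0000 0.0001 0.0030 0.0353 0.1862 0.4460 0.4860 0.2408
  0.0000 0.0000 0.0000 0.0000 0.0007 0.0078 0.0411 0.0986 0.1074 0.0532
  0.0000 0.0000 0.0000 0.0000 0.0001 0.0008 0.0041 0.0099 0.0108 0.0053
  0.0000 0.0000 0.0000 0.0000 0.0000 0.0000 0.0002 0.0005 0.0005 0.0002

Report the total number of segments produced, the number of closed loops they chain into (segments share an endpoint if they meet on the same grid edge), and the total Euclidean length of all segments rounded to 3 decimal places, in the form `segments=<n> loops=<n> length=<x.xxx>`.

cell (3,6): code 0100 → (3.425,7.000)–(4.000,6.433)
cell (3,7): code 1100 → (3.329,8.000)–(3.425,7.000)
cell (3,8): code 1000 → (4.000,8.764)–(3.329,8.000)
cell (4,6): code 0110 → (4.000,6.433)–(5.000,6.359)
cell (4,8): code 1001 → (5.000,8.842)–(4.000,8.764)
cell (5,6): code 0010 → (5.000,6.359)–(5.727,7.000)
cell (5,7): code 0011 → (5.727,7.000)–(5.827,8.000)
cell (5,8): code 0001 → (5.827,8.000)–(5.000,8.842)
total: 8 segments, chained into 1 closed loop(s), length Σ = 7.989278

segments=8 loops=1 length=7.989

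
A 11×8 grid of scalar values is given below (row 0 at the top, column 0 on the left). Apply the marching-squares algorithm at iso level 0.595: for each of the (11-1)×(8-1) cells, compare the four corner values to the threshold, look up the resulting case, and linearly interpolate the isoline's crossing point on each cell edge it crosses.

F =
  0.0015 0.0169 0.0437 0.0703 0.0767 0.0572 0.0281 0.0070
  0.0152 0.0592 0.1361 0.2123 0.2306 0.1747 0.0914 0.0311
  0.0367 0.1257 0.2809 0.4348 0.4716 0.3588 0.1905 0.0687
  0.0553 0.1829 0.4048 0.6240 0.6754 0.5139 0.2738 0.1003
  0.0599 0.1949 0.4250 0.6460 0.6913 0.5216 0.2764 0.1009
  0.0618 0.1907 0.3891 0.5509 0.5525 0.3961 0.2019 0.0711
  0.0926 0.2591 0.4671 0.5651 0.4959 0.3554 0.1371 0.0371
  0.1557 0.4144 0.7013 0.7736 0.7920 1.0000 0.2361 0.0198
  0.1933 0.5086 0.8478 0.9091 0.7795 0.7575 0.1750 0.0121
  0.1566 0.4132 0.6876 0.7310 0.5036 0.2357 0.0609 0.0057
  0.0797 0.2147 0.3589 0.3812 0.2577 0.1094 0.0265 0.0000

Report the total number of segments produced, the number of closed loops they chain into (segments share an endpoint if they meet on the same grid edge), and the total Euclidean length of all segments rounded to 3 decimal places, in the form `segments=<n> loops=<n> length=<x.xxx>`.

cell (2,2): code 0100 → (2.847,3.000)–(3.000,2.868)
cell (2,3): code 1100 → (2.605,4.000)–(2.847,3.000)
cell (2,4): code 1000 → (3.000,4.498)–(2.605,4.000)
cell (3,2): code 0110 → (3.000,2.868)–(4.000,2.769)
cell (3,4): code 1001 → (4.000,4.567)–(3.000,4.498)
cell (4,2): code 0010 → (4.000,2.769)–(4.536,3.000)
cell (4,3): code 0011 → (4.536,3.000)–(4.694,4.000)
cell (4,4): code 0001 → (4.694,4.000)–(4.000,4.567)
cell (6,1): code 0100 → (6.546,2.000)–(7.000,1.629)
cell (6,2): code 1100 → (6.143,3.000)–(6.546,2.000)
cell (6,3): code 1100 → (6.335,4.000)–(6.143,3.000)
cell (6,4): code 1100 → (6.372,5.000)–(6.335,4.000)
cell (6,5): code 1000 → (7.000,5.530)–(6.372,5.000)
cell (7,1): code 0110 → (7.000,1.629)–(8.000,1.255)
cell (7,5): code 1001 → (8.000,5.279)–(7.000,5.530)
cell (8,1): code 0110 → (8.000,1.255)–(9.000,1.663)
cell (8,3): code 1011 → (9.000,3.598)–(8.669,4.000)
cell (8,4): code 0011 → (8.669,4.000)–(8.311,5.000)
cell (8,5): code 0001 → (8.311,5.000)–(8.000,5.279)
cell (9,1): code 0010 → (9.000,1.663)–(9.282,2.000)
cell (9,2): code 0011 → (9.282,2.000)–(9.389,3.000)
cell (9,3): code 0001 → (9.389,3.000)–(9.000,3.598)
total: 22 segments, chained into 2 closed loop(s), length Σ = 18.209422

segments=22 loops=2 length=18.209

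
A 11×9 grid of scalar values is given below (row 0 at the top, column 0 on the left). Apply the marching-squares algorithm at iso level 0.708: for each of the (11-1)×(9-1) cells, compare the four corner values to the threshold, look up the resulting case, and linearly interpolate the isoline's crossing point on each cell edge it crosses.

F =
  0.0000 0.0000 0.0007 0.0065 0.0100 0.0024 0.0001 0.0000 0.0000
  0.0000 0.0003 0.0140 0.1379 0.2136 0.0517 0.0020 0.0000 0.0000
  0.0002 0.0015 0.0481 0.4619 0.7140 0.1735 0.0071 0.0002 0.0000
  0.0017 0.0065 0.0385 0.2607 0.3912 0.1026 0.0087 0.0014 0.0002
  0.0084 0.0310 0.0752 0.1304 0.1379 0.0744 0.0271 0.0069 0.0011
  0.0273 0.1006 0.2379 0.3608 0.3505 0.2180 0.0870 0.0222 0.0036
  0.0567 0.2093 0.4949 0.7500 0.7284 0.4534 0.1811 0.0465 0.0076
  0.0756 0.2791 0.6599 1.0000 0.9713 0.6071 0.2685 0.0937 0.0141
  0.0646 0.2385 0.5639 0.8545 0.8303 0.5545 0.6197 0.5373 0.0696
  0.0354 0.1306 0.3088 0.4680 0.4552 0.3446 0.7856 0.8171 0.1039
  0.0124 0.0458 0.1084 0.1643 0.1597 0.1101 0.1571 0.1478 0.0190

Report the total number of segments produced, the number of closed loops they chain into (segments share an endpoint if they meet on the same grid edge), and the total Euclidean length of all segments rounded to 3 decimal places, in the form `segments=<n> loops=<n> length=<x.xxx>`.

cell (1,3): code 0100 → (1.988,4.000)–(2.000,3.976)
cell (1,4): code 1000 → (2.000,4.011)–(1.988,4.000)
cell (2,3): code 0010 → (2.000,3.976)–(2.019,4.000)
cell (2,4): code 0001 → (2.019,4.000)–(2.000,4.011)
cell (5,2): code 0100 → (5.892,3.000)–(6.000,2.835)
cell (5,3): code 1100 → (5.946,4.000)–(5.892,3.000)
cell (5,4): code 1000 → (6.000,4.074)–(5.946,4.000)
cell (6,2): code 0110 → (6.000,2.835)–(7.000,2.141)
cell (6,4): code 1001 → (7.000,4.723)–(6.000,4.074)
cell (7,2): code 0110 → (7.000,2.141)–(8.000,2.496)
cell (7,4): code 1001 → (8.000,4.443)–(7.000,4.723)
cell (8,2): code 0010 → (8.000,2.496)–(8.379,3.000)
cell (8,3): code 0011 → (8.379,3.000)–(8.326,4.000)
cell (8,4): code 0001 → (8.326,4.000)–(8.000,4.443)
cell (8,5): code 0100 → (8.532,6.000)–(9.000,5.824)
cell (8,6): code 1100 → (8.610,7.000)–(8.532,6.000)
cell (8,7): code 1000 → (9.000,7.153)–(8.610,7.000)
cell (9,5): code 0010 → (9.000,5.824)–(9.123,6.000)
cell (9,6): code 0011 → (9.123,6.000)–(9.163,7.000)
cell (9,7): code 0001 → (9.163,7.000)–(9.000,7.153)
total: 20 segments, chained into 3 closed loop(s), length Σ = 11.436834

segments=20 loops=3 length=11.437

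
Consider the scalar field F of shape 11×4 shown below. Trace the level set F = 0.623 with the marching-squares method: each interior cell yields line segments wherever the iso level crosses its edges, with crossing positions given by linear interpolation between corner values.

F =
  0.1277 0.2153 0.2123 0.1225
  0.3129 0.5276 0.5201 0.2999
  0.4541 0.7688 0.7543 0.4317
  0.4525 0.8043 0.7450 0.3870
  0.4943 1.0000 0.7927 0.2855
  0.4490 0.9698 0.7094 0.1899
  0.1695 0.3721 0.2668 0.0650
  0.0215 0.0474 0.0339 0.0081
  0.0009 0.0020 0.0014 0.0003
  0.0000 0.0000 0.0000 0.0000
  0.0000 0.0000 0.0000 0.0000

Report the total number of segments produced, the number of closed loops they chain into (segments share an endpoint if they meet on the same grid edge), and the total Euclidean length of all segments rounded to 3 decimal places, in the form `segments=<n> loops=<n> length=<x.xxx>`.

cell (1,0): code 0100 → (1.396,1.000)–(2.000,0.537)
cell (1,1): code 1100 → (1.439,2.000)–(1.396,1.000)
cell (1,2): code 1000 → (2.000,2.407)–(1.439,2.000)
cell (2,0): code 0110 → (2.000,0.537)–(3.000,0.485)
cell (2,2): code 1001 → (3.000,2.341)–(2.000,2.407)
cell (3,0): code 0110 → (3.000,0.485)–(4.000,0.254)
cell (3,2): code 1001 → (4.000,2.335)–(3.000,2.341)
cell (4,0): code 0110 → (4.000,0.254)–(5.000,0.334)
cell (4,2): code 1001 → (5.000,2.166)–(4.000,2.335)
cell (5,0): code 0010 → (5.000,0.334)–(5.580,1.000)
cell (5,1): code 0011 → (5.580,1.000)–(5.195,2.000)
cell (5,2): code 0001 → (5.195,2.000)–(5.000,2.166)
total: 12 segments, chained into 1 closed loop(s), length Σ = 10.713515

segments=12 loops=1 length=10.714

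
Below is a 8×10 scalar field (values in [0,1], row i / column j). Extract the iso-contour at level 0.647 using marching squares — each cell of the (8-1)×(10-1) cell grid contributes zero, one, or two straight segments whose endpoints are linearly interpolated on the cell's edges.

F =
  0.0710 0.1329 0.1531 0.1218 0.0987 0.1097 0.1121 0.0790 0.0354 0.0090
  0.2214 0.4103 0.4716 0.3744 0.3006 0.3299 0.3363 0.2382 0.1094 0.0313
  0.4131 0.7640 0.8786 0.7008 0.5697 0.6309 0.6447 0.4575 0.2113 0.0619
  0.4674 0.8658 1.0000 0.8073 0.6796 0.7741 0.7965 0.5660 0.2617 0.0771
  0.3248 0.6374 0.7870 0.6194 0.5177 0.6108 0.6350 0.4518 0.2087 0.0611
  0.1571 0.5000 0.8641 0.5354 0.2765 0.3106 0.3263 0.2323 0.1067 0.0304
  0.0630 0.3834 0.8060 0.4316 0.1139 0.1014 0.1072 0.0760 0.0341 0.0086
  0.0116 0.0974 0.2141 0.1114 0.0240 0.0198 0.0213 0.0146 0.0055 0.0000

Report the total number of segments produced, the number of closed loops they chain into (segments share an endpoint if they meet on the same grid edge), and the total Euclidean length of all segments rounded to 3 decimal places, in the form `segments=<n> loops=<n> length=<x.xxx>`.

segments=22 loops=1 length=19.283

cell (1,0): code 0100 → (1.669,1.000)–(2.000,0.667)
cell (1,1): code 1100 → (1.431,2.000)–(1.669,1.000)
cell (1,2): code 1100 → (1.835,3.000)–(1.431,2.000)
cell (1,3): code 1000 → (2.000,3.410)–(1.835,3.000)
cell (2,0): code 0110 → (2.000,0.667)–(3.000,0.451)
cell (2,3): code 1101 → (2.703,4.000)–(2.000,3.410)
cell (2,4): code 1100 → (2.112,5.000)–(2.703,4.000)
cell (2,5): code 1100 → (2.015,6.000)–(2.112,5.000)
cell (2,6): code 1000 → (3.000,6.649)–(2.015,6.000)
cell (3,0): code 0010 → (3.000,0.451)–(3.958,1.000)
cell (3,1): code 0111 → (3.958,1.000)–(4.000,1.064)
cell (3,2): code 1011 → (4.000,2.835)–(3.853,3.000)
cell (3,3): code 0011 → (3.853,3.000)–(3.201,4.000)
cell (3,4): code 0011 → (3.201,4.000)–(3.778,5.000)
cell (3,5): code 0011 → (3.778,5.000)–(3.926,6.000)
cell (3,6): code 0001 → (3.926,6.000)–(3.000,6.649)
cell (4,1): code 0110 → (4.000,1.064)–(5.000,1.404)
cell (4,2): code 1001 → (5.000,2.660)–(4.000,2.835)
cell (5,1): code 0110 → (5.000,1.404)–(6.000,1.624)
cell (5,2): code 1001 → (6.000,2.425)–(5.000,2.660)
cell (6,1): code 0010 → (6.000,1.624)–(6.269,2.000)
cell (6,2): code 0001 → (6.269,2.000)–(6.000,2.425)
total: 22 segments, chained into 1 closed loop(s), length Σ = 19.283105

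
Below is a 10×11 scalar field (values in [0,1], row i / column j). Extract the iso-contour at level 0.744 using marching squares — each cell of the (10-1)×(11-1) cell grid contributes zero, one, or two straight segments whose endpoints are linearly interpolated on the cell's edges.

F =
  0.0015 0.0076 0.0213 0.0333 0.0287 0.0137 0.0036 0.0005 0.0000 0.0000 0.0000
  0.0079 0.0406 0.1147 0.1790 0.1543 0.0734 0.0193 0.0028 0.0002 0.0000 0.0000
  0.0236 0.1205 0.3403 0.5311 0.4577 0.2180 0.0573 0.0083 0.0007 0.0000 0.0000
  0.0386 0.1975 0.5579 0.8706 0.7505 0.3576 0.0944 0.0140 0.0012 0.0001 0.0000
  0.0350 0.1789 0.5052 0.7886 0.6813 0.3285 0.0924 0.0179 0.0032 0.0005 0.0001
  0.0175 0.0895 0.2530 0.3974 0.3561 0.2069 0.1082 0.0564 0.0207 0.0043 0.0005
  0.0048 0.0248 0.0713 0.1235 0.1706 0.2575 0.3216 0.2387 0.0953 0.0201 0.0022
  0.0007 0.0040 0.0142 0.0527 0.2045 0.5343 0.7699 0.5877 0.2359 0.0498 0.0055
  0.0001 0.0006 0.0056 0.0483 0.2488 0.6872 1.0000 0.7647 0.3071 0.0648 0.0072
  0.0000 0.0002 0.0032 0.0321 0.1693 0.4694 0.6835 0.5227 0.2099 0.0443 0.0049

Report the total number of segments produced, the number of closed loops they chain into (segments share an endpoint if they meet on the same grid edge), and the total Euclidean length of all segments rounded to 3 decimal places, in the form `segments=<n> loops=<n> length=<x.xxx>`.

cell (2,2): code 0100 → (2.627,3.000)–(3.000,2.595)
cell (2,3): code 1100 → (2.978,4.000)–(2.627,3.000)
cell (2,4): code 1000 → (3.000,4.017)–(2.978,4.000)
cell (3,2): code 0110 → (3.000,2.595)–(4.000,2.843)
cell (3,3): code 1011 → (4.000,3.416)–(3.094,4.000)
cell (3,4): code 0001 → (3.094,4.000)–(3.000,4.017)
cell (4,2): code 0010 → (4.000,2.843)–(4.114,3.000)
cell (4,3): code 0001 → (4.114,3.000)–(4.000,3.416)
cell (6,5): code 0100 → (6.942,6.000)–(7.000,5.890)
cell (6,6): code 1000 → (7.000,6.142)–(6.942,6.000)
cell (7,5): code 0110 → (7.000,5.890)–(8.000,5.182)
cell (7,6): code 1101 → (7.883,7.000)–(7.000,6.142)
cell (7,7): code 1000 → (8.000,7.045)–(7.883,7.000)
cell (8,5): code 0010 → (8.000,5.182)–(8.809,6.000)
cell (8,6): code 0011 → (8.809,6.000)–(8.086,7.000)
cell (8,7): code 0001 → (8.086,7.000)–(8.000,7.045)
total: 16 segments, chained into 2 closed loop(s), length Σ = 9.808161

segments=16 loops=2 length=9.808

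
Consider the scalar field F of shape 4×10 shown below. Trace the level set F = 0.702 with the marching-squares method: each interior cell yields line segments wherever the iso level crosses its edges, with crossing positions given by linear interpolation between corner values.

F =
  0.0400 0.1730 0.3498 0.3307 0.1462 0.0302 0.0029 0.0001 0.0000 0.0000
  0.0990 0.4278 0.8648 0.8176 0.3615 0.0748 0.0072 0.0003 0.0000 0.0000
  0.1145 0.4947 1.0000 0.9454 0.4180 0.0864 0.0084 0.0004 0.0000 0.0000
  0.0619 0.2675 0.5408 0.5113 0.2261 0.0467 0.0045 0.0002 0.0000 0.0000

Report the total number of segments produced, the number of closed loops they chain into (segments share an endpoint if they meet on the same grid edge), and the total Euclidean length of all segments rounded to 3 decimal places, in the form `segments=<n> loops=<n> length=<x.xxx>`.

cell (0,1): code 0100 → (0.684,2.000)–(1.000,1.627)
cell (0,2): code 1100 → (0.763,3.000)–(0.684,2.000)
cell (0,3): code 1000 → (1.000,3.253)–(0.763,3.000)
cell (1,1): code 0110 → (1.000,1.627)–(2.000,1.410)
cell (1,3): code 1001 → (2.000,3.462)–(1.000,3.253)
cell (2,1): code 0010 → (2.000,1.410)–(2.649,2.000)
cell (2,2): code 0011 → (2.649,2.000)–(2.561,3.000)
cell (2,3): code 0001 → (2.561,3.000)–(2.000,3.462)
total: 8 segments, chained into 1 closed loop(s), length Σ = 6.490683

segments=8 loops=1 length=6.491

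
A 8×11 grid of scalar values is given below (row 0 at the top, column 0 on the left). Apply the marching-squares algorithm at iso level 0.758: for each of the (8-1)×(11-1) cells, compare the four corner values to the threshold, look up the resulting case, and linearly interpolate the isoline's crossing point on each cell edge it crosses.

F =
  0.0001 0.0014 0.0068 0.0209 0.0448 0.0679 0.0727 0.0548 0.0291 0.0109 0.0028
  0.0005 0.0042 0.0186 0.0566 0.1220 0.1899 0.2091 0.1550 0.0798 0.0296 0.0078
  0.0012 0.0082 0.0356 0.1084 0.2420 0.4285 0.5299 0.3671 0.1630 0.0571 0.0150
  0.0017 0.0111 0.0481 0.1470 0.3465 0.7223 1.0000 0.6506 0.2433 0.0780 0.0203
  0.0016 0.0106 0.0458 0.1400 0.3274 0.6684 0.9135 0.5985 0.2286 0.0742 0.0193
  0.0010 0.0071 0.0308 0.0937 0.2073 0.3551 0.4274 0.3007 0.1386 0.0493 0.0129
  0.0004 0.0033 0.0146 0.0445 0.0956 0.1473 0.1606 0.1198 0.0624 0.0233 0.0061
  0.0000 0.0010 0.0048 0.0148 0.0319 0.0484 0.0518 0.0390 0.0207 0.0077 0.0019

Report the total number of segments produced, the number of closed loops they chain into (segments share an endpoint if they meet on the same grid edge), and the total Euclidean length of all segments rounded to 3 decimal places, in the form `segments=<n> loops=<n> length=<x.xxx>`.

cell (2,5): code 0100 → (2.485,6.000)–(3.000,5.129)
cell (2,6): code 1000 → (3.000,6.693)–(2.485,6.000)
cell (3,5): code 0110 → (3.000,5.129)–(4.000,5.366)
cell (3,6): code 1001 → (4.000,6.494)–(3.000,6.693)
cell (4,5): code 0010 → (4.000,5.366)–(4.320,6.000)
cell (4,6): code 0001 → (4.320,6.000)–(4.000,6.494)
total: 6 segments, chained into 1 closed loop(s), length Σ = 5.221168

segments=6 loops=1 length=5.221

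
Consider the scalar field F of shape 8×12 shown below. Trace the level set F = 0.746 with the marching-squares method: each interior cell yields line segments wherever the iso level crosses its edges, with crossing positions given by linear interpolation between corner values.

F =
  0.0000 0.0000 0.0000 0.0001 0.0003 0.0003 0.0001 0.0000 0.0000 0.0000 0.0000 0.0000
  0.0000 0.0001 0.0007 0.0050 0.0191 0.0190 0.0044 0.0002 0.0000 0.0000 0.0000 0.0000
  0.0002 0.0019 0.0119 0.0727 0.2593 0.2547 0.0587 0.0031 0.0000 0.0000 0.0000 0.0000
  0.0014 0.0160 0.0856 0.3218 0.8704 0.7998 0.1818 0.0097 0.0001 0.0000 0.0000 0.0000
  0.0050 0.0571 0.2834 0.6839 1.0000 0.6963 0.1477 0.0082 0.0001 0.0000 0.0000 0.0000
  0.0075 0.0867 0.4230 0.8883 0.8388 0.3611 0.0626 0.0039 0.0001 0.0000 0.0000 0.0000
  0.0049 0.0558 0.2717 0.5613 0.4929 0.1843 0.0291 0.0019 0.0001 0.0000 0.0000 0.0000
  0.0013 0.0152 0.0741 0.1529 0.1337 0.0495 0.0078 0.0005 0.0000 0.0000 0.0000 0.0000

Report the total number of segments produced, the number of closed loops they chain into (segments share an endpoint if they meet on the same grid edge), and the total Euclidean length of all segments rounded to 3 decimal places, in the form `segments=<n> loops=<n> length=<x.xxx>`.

segments=12 loops=1 length=7.818

cell (2,3): code 0100 → (2.796,4.000)–(3.000,3.773)
cell (2,4): code 1100 → (2.901,5.000)–(2.796,4.000)
cell (2,5): code 1000 → (3.000,5.087)–(2.901,5.000)
cell (3,3): code 0110 → (3.000,3.773)–(4.000,3.196)
cell (3,4): code 1011 → (4.000,4.836)–(3.520,5.000)
cell (3,5): code 0001 → (3.520,5.000)–(3.000,5.087)
cell (4,2): code 0100 → (4.304,3.000)–(5.000,2.694)
cell (4,3): code 1110 → (4.000,3.196)–(4.304,3.000)
cell (4,4): code 1001 → (5.000,4.194)–(4.000,4.836)
cell (5,2): code 0010 → (5.000,2.694)–(5.435,3.000)
cell (5,3): code 0011 → (5.435,3.000)–(5.268,4.000)
cell (5,4): code 0001 → (5.268,4.000)–(5.000,4.194)
total: 12 segments, chained into 1 closed loop(s), length Σ = 7.818127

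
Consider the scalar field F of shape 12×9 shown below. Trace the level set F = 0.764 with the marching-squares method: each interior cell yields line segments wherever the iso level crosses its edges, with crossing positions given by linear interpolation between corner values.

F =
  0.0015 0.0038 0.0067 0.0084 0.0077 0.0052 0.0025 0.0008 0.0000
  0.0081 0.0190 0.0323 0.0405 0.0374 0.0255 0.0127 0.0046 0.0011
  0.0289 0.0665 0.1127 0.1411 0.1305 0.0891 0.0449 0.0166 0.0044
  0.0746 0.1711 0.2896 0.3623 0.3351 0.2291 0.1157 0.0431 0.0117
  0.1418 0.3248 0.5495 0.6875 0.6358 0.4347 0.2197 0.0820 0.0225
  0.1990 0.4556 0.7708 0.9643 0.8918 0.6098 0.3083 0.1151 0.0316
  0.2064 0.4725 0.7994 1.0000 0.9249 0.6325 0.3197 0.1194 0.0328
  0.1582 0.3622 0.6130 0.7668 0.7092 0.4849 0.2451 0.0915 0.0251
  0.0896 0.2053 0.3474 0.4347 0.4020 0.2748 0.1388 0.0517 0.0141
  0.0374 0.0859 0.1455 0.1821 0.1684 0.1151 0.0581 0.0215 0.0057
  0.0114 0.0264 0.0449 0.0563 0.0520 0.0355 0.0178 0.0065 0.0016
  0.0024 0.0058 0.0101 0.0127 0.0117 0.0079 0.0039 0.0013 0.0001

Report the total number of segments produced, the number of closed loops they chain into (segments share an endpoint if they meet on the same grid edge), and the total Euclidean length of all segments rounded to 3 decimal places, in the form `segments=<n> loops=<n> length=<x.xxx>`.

cell (4,1): code 0100 → (4.969,2.000)–(5.000,1.978)
cell (4,2): code 1100 → (4.276,3.000)–(4.969,2.000)
cell (4,3): code 1100 → (4.501,4.000)–(4.276,3.000)
cell (4,4): code 1000 → (5.000,4.453)–(4.501,4.000)
cell (5,1): code 0110 → (5.000,1.978)–(6.000,1.892)
cell (5,4): code 1001 → (6.000,4.550)–(5.000,4.453)
cell (6,1): code 0010 → (6.000,1.892)–(6.190,2.000)
cell (6,2): code 0111 → (6.190,2.000)–(7.000,2.982)
cell (6,3): code 1011 → (7.000,3.049)–(6.746,4.000)
cell (6,4): code 0001 → (6.746,4.000)–(6.000,4.550)
cell (7,2): code 0010 → (7.000,2.982)–(7.008,3.000)
cell (7,3): code 0001 → (7.008,3.000)–(7.000,3.049)
total: 12 segments, chained into 1 closed loop(s), length Σ = 8.434256

segments=12 loops=1 length=8.434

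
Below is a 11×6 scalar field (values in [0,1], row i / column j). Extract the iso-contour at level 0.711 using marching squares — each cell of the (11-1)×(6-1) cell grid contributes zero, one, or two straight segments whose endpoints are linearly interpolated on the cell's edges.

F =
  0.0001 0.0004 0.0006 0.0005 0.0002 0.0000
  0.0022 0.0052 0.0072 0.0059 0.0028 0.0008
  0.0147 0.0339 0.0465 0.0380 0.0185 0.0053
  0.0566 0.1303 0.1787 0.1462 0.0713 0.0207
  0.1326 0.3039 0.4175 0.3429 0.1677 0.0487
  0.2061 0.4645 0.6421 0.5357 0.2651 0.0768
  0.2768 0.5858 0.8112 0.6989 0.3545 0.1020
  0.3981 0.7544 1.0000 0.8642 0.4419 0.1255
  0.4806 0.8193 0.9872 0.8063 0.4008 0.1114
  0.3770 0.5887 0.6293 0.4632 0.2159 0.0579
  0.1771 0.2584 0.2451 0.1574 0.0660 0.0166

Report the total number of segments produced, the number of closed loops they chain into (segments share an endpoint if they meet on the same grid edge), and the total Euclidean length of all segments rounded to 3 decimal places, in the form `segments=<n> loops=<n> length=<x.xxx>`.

segments=12 loops=1 length=9.269

cell (5,1): code 0100 → (5.407,2.000)–(6.000,1.555)
cell (5,2): code 1000 → (6.000,2.892)–(5.407,2.000)
cell (6,0): code 0100 → (6.743,1.000)–(7.000,0.878)
cell (6,1): code 1110 → (6.000,1.555)–(6.743,1.000)
cell (6,2): code 1101 → (6.073,3.000)–(6.000,2.892)
cell (6,3): code 1000 → (7.000,3.363)–(6.073,3.000)
cell (7,0): code 0110 → (7.000,0.878)–(8.000,0.680)
cell (7,3): code 1001 → (8.000,3.235)–(7.000,3.363)
cell (8,0): code 0010 → (8.000,0.680)–(8.470,1.000)
cell (8,1): code 0011 → (8.470,1.000)–(8.772,2.000)
cell (8,2): code 0011 → (8.772,2.000)–(8.278,3.000)
cell (8,3): code 0001 → (8.278,3.000)–(8.000,3.235)
total: 12 segments, chained into 1 closed loop(s), length Σ = 9.269023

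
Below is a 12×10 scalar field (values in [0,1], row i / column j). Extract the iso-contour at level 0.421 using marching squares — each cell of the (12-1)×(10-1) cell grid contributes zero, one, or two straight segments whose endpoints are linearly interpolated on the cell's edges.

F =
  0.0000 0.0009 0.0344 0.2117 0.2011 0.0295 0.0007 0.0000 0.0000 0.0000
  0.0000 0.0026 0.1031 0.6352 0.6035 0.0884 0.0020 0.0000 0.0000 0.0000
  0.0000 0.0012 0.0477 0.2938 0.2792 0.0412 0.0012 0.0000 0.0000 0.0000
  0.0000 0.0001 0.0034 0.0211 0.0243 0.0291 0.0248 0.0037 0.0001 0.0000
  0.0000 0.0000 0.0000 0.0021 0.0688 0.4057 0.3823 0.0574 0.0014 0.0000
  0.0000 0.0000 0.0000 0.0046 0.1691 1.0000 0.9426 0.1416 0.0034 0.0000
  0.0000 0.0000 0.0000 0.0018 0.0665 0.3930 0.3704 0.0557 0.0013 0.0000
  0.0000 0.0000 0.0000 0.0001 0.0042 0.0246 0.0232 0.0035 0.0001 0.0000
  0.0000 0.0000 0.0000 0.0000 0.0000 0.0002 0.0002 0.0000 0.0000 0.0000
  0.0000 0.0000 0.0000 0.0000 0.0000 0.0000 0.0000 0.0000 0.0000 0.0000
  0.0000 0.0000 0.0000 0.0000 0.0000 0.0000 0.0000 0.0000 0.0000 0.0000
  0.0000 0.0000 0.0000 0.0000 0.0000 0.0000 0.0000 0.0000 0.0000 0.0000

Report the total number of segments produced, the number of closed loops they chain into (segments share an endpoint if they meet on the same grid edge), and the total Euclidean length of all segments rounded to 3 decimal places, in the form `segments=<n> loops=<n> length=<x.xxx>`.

cell (0,2): code 0100 → (0.494,3.000)–(1.000,2.597)
cell (0,3): code 1100 → (0.546,4.000)–(0.494,3.000)
cell (0,4): code 1000 → (1.000,4.354)–(0.546,4.000)
cell (1,2): code 0010 → (1.000,2.597)–(1.627,3.000)
cell (1,3): code 0011 → (1.627,3.000)–(1.563,4.000)
cell (1,4): code 0001 → (1.563,4.000)–(1.000,4.354)
cell (4,4): code 0100 → (4.026,5.000)–(5.000,4.303)
cell (4,5): code 1100 → (4.069,6.000)–(4.026,5.000)
cell (4,6): code 1000 → (5.000,6.651)–(4.069,6.000)
cell (5,4): code 0010 → (5.000,4.303)–(5.954,5.000)
cell (5,5): code 0011 → (5.954,5.000)–(5.912,6.000)
cell (5,6): code 0001 → (5.912,6.000)–(5.000,6.651)
total: 12 segments, chained into 2 closed loop(s), length Σ = 11.273127

segments=12 loops=2 length=11.273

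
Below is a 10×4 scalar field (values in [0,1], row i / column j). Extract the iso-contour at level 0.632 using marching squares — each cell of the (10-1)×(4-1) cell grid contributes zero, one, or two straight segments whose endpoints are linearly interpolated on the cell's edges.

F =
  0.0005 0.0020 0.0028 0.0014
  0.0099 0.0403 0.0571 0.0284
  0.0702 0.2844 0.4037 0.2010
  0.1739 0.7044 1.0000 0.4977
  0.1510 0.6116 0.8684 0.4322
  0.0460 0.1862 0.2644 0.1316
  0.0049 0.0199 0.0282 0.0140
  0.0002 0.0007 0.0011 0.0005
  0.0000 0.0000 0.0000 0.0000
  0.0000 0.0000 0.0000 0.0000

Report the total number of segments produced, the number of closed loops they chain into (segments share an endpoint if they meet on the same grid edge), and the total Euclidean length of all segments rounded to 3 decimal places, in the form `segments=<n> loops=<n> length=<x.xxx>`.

cell (2,0): code 0100 → (2.828,1.000)–(3.000,0.864)
cell (2,1): code 1100 → (2.383,2.000)–(2.828,1.000)
cell (2,2): code 1000 → (3.000,2.733)–(2.383,2.000)
cell (3,0): code 0010 → (3.000,0.864)–(3.780,1.000)
cell (3,1): code 0111 → (3.780,1.000)–(4.000,1.079)
cell (3,2): code 1001 → (4.000,2.542)–(3.000,2.733)
cell (4,1): code 0010 → (4.000,1.079)–(4.391,2.000)
cell (4,2): code 0001 → (4.391,2.000)–(4.000,2.542)
total: 8 segments, chained into 1 closed loop(s), length Σ = 5.984820

segments=8 loops=1 length=5.985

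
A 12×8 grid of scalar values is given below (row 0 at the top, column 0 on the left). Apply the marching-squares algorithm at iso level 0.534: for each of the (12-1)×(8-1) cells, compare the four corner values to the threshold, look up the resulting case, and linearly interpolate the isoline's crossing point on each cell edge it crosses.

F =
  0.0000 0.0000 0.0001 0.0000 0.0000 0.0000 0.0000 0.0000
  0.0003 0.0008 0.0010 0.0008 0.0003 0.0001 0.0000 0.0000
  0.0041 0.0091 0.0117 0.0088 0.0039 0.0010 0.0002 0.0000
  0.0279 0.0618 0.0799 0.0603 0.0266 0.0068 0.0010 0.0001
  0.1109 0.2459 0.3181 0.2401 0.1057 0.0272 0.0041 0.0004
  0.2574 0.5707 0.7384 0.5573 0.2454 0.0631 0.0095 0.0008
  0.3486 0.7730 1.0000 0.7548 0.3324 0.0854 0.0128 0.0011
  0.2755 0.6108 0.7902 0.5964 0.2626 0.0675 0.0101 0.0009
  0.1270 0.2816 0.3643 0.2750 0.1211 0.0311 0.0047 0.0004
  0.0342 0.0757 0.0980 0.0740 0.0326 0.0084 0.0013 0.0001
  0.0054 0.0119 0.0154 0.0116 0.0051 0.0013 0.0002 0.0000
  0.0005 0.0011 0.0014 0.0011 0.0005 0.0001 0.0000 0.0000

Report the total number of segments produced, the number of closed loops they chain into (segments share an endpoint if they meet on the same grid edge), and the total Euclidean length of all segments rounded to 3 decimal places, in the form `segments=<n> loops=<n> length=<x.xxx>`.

cell (4,0): code 0100 → (4.887,1.000)–(5.000,0.883)
cell (4,1): code 1100 → (4.514,2.000)–(4.887,1.000)
cell (4,2): code 1100 → (4.927,3.000)–(4.514,2.000)
cell (4,3): code 1000 → (5.000,3.075)–(4.927,3.000)
cell (5,0): code 0110 → (5.000,0.883)–(6.000,0.437)
cell (5,3): code 1001 → (6.000,3.523)–(5.000,3.075)
cell (6,0): code 0110 → (6.000,0.437)–(7.000,0.771)
cell (6,3): code 1001 → (7.000,3.187)–(6.000,3.523)
cell (7,0): code 0010 → (7.000,0.771)–(7.233,1.000)
cell (7,1): code 0011 → (7.233,1.000)–(7.602,2.000)
cell (7,2): code 0011 → (7.602,2.000)–(7.194,3.000)
cell (7,3): code 0001 → (7.194,3.000)–(7.000,3.187)
total: 12 segments, chained into 1 closed loop(s), length Σ = 9.458661

segments=12 loops=1 length=9.459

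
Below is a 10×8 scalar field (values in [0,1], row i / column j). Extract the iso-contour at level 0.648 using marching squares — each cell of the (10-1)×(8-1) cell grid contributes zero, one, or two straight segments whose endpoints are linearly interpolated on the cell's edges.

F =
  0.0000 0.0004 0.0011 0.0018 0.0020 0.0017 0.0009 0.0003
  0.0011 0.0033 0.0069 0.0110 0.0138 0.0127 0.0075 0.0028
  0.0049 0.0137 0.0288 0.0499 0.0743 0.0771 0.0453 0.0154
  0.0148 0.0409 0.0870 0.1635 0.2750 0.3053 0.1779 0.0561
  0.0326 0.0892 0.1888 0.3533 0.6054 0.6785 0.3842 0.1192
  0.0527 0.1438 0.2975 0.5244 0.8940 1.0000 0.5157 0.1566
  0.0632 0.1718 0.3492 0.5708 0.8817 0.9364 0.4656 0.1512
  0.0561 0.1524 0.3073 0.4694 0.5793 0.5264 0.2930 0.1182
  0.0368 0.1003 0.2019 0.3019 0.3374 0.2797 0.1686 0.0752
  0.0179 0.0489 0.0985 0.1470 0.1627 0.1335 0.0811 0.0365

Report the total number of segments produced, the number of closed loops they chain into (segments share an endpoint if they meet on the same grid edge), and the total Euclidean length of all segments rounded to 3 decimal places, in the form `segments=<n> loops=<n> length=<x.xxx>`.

cell (3,4): code 0100 → (3.918,5.000)–(4.000,4.583)
cell (3,5): code 1000 → (4.000,5.104)–(3.918,5.000)
cell (4,3): code 0100 → (4.148,4.000)–(5.000,3.334)
cell (4,4): code 1110 → (4.000,4.583)–(4.148,4.000)
cell (4,5): code 1001 → (5.000,5.727)–(4.000,5.104)
cell (5,3): code 0110 → (5.000,3.334)–(6.000,3.248)
cell (5,5): code 1001 → (6.000,5.613)–(5.000,5.727)
cell (6,3): code 0010 → (6.000,3.248)–(6.773,4.000)
cell (6,4): code 0011 → (6.773,4.000)–(6.703,5.000)
cell (6,5): code 0001 → (6.703,5.000)–(6.000,5.613)
total: 10 segments, chained into 1 closed loop(s), length Σ = 8.441532

segments=10 loops=1 length=8.442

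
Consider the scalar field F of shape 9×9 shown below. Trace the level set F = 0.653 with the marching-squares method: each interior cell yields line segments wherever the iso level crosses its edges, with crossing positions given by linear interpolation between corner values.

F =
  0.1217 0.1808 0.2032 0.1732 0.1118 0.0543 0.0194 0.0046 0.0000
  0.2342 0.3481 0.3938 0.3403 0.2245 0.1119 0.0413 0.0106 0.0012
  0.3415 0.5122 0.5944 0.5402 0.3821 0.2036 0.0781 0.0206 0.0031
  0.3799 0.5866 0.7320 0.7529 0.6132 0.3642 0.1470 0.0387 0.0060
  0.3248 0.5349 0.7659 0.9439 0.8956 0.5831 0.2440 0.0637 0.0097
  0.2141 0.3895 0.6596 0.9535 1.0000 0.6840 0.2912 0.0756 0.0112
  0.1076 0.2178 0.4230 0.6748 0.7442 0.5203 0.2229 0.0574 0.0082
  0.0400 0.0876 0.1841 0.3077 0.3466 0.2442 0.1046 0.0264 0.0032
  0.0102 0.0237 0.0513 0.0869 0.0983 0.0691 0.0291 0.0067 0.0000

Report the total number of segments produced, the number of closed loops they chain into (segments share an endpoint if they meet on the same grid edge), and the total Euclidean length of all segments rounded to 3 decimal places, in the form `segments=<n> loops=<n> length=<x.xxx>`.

segments=16 loops=1 length=11.444

cell (2,1): code 0100 → (2.426,2.000)–(3.000,1.457)
cell (2,2): code 1100 → (2.530,3.000)–(2.426,2.000)
cell (2,3): code 1000 → (3.000,3.715)–(2.530,3.000)
cell (3,1): code 0110 → (3.000,1.457)–(4.000,1.511)
cell (3,3): code 1101 → (3.141,4.000)–(3.000,3.715)
cell (3,4): code 1000 → (4.000,4.776)–(3.141,4.000)
cell (4,1): code 0110 → (4.000,1.511)–(5.000,1.976)
cell (4,4): code 1101 → (4.693,5.000)–(4.000,4.776)
cell (4,5): code 1000 → (5.000,5.079)–(4.693,5.000)
cell (5,1): code 0010 → (5.000,1.976)–(5.028,2.000)
cell (5,2): code 0111 → (5.028,2.000)–(6.000,2.913)
cell (5,4): code 1011 → (6.000,4.407)–(5.189,5.000)
cell (5,5): code 0001 → (5.189,5.000)–(5.000,5.079)
cell (6,2): code 0010 → (6.000,2.913)–(6.059,3.000)
cell (6,3): code 0011 → (6.059,3.000)–(6.229,4.000)
cell (6,4): code 0001 → (6.229,4.000)–(6.000,4.407)
total: 16 segments, chained into 1 closed loop(s), length Σ = 11.443528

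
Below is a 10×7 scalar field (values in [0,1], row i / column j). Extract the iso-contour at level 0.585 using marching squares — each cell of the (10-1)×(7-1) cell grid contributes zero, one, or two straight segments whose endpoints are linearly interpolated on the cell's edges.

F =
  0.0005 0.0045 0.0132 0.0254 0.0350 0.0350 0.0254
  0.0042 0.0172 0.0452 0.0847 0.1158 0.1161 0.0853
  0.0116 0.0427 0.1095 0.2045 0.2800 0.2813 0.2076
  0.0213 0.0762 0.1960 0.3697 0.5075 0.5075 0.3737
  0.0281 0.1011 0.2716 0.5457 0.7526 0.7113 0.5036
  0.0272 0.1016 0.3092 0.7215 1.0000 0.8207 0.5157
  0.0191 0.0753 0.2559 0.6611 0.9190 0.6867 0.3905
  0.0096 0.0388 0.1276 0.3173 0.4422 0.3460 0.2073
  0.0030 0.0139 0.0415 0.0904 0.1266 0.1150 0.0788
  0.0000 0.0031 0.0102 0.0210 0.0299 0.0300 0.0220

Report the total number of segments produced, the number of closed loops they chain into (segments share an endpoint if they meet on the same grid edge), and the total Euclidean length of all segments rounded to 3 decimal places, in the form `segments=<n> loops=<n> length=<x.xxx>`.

segments=12 loops=1 length=10.112

cell (3,3): code 0100 → (3.316,4.000)–(4.000,3.190)
cell (3,4): code 1100 → (3.380,5.000)–(3.316,4.000)
cell (3,5): code 1000 → (4.000,5.608)–(3.380,5.000)
cell (4,2): code 0100 → (4.224,3.000)–(5.000,2.669)
cell (4,3): code 1110 → (4.000,3.190)–(4.224,3.000)
cell (4,5): code 1001 → (5.000,5.773)–(4.000,5.608)
cell (5,2): code 0110 → (5.000,2.669)–(6.000,2.812)
cell (5,5): code 1001 → (6.000,5.343)–(5.000,5.773)
cell (6,2): code 0010 → (6.000,2.812)–(6.221,3.000)
cell (6,3): code 0011 → (6.221,3.000)–(6.701,4.000)
cell (6,4): code 0011 → (6.701,4.000)–(6.299,5.000)
cell (6,5): code 0001 → (6.299,5.000)–(6.000,5.343)
total: 12 segments, chained into 1 closed loop(s), length Σ = 10.111693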